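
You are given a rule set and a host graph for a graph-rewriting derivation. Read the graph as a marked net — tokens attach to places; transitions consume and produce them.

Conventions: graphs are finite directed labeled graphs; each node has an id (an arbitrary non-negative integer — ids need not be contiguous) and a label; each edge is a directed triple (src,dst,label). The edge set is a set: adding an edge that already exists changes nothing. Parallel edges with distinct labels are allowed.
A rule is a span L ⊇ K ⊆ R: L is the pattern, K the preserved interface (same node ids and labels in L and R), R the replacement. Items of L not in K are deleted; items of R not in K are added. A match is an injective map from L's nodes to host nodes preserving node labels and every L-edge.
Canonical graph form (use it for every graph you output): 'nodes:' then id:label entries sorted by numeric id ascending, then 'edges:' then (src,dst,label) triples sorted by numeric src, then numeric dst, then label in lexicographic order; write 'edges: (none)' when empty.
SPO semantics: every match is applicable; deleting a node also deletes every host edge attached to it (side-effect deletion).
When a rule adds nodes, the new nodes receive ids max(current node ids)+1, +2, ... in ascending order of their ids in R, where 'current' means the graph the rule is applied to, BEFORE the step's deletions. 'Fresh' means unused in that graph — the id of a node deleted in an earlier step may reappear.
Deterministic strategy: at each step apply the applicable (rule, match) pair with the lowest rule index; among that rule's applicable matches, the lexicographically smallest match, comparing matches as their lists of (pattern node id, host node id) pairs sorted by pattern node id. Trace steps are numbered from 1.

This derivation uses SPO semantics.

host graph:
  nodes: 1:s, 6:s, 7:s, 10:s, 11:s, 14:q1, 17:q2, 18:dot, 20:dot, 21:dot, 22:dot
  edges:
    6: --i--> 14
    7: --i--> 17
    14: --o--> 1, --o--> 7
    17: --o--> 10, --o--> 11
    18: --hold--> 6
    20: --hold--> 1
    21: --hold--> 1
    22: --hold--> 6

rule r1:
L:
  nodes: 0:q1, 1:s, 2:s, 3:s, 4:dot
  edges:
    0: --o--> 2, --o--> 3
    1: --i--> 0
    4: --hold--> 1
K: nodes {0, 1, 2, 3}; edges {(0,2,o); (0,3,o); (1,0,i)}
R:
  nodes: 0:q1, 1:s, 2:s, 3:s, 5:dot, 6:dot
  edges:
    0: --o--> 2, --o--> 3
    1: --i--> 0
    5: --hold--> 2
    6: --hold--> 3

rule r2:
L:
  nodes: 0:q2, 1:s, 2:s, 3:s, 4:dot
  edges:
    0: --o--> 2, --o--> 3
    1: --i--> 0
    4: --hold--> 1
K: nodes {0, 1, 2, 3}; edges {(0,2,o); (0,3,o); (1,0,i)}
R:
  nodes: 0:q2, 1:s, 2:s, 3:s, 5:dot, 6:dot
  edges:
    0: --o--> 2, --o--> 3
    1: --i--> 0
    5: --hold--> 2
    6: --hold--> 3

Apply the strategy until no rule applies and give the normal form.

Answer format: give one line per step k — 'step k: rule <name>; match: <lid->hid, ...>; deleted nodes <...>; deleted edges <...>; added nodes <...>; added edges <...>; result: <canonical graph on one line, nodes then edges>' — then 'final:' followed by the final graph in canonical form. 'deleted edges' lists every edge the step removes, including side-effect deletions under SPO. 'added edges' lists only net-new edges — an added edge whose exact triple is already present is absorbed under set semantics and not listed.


step 1: rule r1; match: 0->14, 1->6, 2->1, 3->7, 4->18; deleted nodes 18; deleted edges (18,6,hold); added nodes 23, 24; added edges (23,1,hold); (24,7,hold); result: nodes: 1:s, 6:s, 7:s, 10:s, 11:s, 14:q1, 17:q2, 20:dot, 21:dot, 22:dot, 23:dot, 24:dot edges: (6,14,i); (7,17,i); (14,1,o); (14,7,o); (17,10,o); (17,11,o); (20,1,hold); (21,1,hold); (22,6,hold); (23,1,hold); (24,7,hold)
step 2: rule r1; match: 0->14, 1->6, 2->1, 3->7, 4->22; deleted nodes 22; deleted edges (22,6,hold); added nodes 25, 26; added edges (25,1,hold); (26,7,hold); result: nodes: 1:s, 6:s, 7:s, 10:s, 11:s, 14:q1, 17:q2, 20:dot, 21:dot, 23:dot, 24:dot, 25:dot, 26:dot edges: (6,14,i); (7,17,i); (14,1,o); (14,7,o); (17,10,o); (17,11,o); (20,1,hold); (21,1,hold); (23,1,hold); (24,7,hold); (25,1,hold); (26,7,hold)
step 3: rule r2; match: 0->17, 1->7, 2->10, 3->11, 4->24; deleted nodes 24; deleted edges (24,7,hold); added nodes 27, 28; added edges (27,10,hold); (28,11,hold); result: nodes: 1:s, 6:s, 7:s, 10:s, 11:s, 14:q1, 17:q2, 20:dot, 21:dot, 23:dot, 25:dot, 26:dot, 27:dot, 28:dot edges: (6,14,i); (7,17,i); (14,1,o); (14,7,o); (17,10,o); (17,11,o); (20,1,hold); (21,1,hold); (23,1,hold); (25,1,hold); (26,7,hold); (27,10,hold); (28,11,hold)
step 4: rule r2; match: 0->17, 1->7, 2->10, 3->11, 4->26; deleted nodes 26; deleted edges (26,7,hold); added nodes 29, 30; added edges (29,10,hold); (30,11,hold); result: nodes: 1:s, 6:s, 7:s, 10:s, 11:s, 14:q1, 17:q2, 20:dot, 21:dot, 23:dot, 25:dot, 27:dot, 28:dot, 29:dot, 30:dot edges: (6,14,i); (7,17,i); (14,1,o); (14,7,o); (17,10,o); (17,11,o); (20,1,hold); (21,1,hold); (23,1,hold); (25,1,hold); (27,10,hold); (28,11,hold); (29,10,hold); (30,11,hold)
final:
nodes: 1:s, 6:s, 7:s, 10:s, 11:s, 14:q1, 17:q2, 20:dot, 21:dot, 23:dot, 25:dot, 27:dot, 28:dot, 29:dot, 30:dot
edges: (6,14,i); (7,17,i); (14,1,o); (14,7,o); (17,10,o); (17,11,o); (20,1,hold); (21,1,hold); (23,1,hold); (25,1,hold); (27,10,hold); (28,11,hold); (29,10,hold); (30,11,hold)


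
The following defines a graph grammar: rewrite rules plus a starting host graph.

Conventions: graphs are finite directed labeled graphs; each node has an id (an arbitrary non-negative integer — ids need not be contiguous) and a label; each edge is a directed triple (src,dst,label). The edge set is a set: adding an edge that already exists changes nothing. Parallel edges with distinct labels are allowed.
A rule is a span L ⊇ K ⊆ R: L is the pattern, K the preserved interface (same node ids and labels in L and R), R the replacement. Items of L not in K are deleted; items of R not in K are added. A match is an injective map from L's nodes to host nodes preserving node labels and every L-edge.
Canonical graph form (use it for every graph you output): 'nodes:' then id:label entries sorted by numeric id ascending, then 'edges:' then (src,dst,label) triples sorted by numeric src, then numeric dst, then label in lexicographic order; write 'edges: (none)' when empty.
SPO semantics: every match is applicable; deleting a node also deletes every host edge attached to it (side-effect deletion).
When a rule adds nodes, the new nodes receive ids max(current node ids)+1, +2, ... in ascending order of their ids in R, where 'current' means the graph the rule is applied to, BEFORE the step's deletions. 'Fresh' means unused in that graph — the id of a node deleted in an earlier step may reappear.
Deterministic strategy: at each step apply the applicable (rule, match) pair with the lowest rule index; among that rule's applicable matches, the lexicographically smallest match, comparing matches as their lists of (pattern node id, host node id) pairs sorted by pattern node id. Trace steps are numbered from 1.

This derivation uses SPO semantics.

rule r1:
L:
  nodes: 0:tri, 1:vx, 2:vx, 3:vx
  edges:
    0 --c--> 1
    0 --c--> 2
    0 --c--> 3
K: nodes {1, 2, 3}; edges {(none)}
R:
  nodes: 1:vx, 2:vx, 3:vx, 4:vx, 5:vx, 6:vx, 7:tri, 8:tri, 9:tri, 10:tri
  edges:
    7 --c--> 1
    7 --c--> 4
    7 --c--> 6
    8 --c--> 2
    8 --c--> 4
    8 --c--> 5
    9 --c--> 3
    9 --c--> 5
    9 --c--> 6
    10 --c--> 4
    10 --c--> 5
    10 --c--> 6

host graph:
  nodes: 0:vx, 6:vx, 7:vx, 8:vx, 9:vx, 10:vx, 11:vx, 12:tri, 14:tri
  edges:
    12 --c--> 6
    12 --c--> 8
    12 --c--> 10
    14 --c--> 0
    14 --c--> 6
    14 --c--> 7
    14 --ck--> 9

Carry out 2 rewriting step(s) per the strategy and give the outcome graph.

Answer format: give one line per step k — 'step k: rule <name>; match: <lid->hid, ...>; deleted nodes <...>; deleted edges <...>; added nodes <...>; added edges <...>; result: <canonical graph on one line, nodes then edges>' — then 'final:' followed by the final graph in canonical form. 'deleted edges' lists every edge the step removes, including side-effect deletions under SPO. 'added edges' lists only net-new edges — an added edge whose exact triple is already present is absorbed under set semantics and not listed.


step 1: rule r1; match: 0->12, 1->6, 2->8, 3->10; deleted nodes 12; deleted edges (12,6,c); (12,8,c); (12,10,c); added nodes 15, 16, 17, 18, 19, 20, 21; added edges (18,6,c); (18,15,c); (18,17,c); (19,8,c); (19,15,c); (19,16,c); (20,10,c); (20,16,c); (20,17,c); (21,15,c); (21,16,c); (21,17,c); result: nodes: 0:vx, 6:vx, 7:vx, 8:vx, 9:vx, 10:vx, 11:vx, 14:tri, 15:vx, 16:vx, 17:vx, 18:tri, 19:tri, 20:tri, 21:tri edges: (14,0,c); (14,6,c); (14,7,c); (14,9,ck); (18,6,c); (18,15,c); (18,17,c); (19,8,c); (19,15,c); (19,16,c); (20,10,c); (20,16,c); (20,17,c); (21,15,c); (21,16,c); (21,17,c)
step 2: rule r1; match: 0->14, 1->0, 2->6, 3->7; deleted nodes 14; deleted edges (14,0,c); (14,6,c); (14,7,c); (14,9,ck); added nodes 22, 23, 24, 25, 26, 27, 28; added edges (25,0,c); (25,22,c); (25,24,c); (26,6,c); (26,22,c); (26,23,c); (27,7,c); (27,23,c); (27,24,c); (28,22,c); (28,23,c); (28,24,c); result: nodes: 0:vx, 6:vx, 7:vx, 8:vx, 9:vx, 10:vx, 11:vx, 15:vx, 16:vx, 17:vx, 18:tri, 19:tri, 20:tri, 21:tri, 22:vx, 23:vx, 24:vx, 25:tri, 26:tri, 27:tri, 28:tri edges: (18,6,c); (18,15,c); (18,17,c); (19,8,c); (19,15,c); (19,16,c); (20,10,c); (20,16,c); (20,17,c); (21,15,c); (21,16,c); (21,17,c); (25,0,c); (25,22,c); (25,24,c); (26,6,c); (26,22,c); (26,23,c); (27,7,c); (27,23,c); (27,24,c); (28,22,c); (28,23,c); (28,24,c)
final:
nodes: 0:vx, 6:vx, 7:vx, 8:vx, 9:vx, 10:vx, 11:vx, 15:vx, 16:vx, 17:vx, 18:tri, 19:tri, 20:tri, 21:tri, 22:vx, 23:vx, 24:vx, 25:tri, 26:tri, 27:tri, 28:tri
edges: (18,6,c); (18,15,c); (18,17,c); (19,8,c); (19,15,c); (19,16,c); (20,10,c); (20,16,c); (20,17,c); (21,15,c); (21,16,c); (21,17,c); (25,0,c); (25,22,c); (25,24,c); (26,6,c); (26,22,c); (26,23,c); (27,7,c); (27,23,c); (27,24,c); (28,22,c); (28,23,c); (28,24,c)


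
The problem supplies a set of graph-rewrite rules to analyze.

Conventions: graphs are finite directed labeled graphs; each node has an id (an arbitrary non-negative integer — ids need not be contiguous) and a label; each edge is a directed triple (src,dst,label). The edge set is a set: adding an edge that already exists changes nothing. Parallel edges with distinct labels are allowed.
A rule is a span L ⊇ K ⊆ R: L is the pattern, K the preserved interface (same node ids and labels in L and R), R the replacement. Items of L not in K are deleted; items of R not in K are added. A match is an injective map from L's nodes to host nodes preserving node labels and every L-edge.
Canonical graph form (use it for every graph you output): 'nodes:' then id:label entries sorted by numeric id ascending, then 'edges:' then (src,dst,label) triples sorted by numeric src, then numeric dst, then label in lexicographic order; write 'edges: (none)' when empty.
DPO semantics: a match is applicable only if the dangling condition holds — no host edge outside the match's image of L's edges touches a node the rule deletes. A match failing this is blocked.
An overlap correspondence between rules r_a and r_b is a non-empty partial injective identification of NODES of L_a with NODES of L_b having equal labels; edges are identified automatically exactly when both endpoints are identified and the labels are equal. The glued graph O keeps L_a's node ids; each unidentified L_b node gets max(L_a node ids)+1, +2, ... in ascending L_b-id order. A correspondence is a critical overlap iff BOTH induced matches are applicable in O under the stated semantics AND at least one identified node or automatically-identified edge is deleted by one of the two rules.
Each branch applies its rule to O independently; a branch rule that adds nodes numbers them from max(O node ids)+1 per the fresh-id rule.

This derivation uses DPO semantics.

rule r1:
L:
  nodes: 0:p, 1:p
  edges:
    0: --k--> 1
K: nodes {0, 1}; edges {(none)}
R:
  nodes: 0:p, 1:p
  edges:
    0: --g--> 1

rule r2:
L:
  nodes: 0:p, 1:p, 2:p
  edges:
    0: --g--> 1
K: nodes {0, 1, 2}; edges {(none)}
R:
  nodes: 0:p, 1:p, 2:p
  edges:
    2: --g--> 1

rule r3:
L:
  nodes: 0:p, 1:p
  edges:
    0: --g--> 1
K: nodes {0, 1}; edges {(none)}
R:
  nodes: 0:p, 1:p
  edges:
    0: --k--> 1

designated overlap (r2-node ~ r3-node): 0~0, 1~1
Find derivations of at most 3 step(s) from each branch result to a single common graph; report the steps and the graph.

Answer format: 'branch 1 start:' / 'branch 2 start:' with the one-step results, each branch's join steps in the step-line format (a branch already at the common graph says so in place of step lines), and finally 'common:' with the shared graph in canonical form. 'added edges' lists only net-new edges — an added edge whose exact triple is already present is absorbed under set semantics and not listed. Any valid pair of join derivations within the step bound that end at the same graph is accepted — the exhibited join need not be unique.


branch 1 start:
nodes: 0:p, 1:p, 2:p
edges: (2,1,g)
branch 2 start:
nodes: 0:p, 1:p, 2:p
edges: (0,1,k)
branch 1 step 1: rule r2; match: 0->2, 1->1, 2->0; deleted nodes (none); deleted edges (2,1,g); added nodes (none); added edges (0,1,g); result: nodes: 0:p, 1:p, 2:p edges: (0,1,g)
branch 2 step 1: rule r1; match: 0->0, 1->1; deleted nodes (none); deleted edges (0,1,k); added nodes (none); added edges (0,1,g); result: nodes: 0:p, 1:p, 2:p edges: (0,1,g)
common:
nodes: 0:p, 1:p, 2:p
edges: (0,1,g)


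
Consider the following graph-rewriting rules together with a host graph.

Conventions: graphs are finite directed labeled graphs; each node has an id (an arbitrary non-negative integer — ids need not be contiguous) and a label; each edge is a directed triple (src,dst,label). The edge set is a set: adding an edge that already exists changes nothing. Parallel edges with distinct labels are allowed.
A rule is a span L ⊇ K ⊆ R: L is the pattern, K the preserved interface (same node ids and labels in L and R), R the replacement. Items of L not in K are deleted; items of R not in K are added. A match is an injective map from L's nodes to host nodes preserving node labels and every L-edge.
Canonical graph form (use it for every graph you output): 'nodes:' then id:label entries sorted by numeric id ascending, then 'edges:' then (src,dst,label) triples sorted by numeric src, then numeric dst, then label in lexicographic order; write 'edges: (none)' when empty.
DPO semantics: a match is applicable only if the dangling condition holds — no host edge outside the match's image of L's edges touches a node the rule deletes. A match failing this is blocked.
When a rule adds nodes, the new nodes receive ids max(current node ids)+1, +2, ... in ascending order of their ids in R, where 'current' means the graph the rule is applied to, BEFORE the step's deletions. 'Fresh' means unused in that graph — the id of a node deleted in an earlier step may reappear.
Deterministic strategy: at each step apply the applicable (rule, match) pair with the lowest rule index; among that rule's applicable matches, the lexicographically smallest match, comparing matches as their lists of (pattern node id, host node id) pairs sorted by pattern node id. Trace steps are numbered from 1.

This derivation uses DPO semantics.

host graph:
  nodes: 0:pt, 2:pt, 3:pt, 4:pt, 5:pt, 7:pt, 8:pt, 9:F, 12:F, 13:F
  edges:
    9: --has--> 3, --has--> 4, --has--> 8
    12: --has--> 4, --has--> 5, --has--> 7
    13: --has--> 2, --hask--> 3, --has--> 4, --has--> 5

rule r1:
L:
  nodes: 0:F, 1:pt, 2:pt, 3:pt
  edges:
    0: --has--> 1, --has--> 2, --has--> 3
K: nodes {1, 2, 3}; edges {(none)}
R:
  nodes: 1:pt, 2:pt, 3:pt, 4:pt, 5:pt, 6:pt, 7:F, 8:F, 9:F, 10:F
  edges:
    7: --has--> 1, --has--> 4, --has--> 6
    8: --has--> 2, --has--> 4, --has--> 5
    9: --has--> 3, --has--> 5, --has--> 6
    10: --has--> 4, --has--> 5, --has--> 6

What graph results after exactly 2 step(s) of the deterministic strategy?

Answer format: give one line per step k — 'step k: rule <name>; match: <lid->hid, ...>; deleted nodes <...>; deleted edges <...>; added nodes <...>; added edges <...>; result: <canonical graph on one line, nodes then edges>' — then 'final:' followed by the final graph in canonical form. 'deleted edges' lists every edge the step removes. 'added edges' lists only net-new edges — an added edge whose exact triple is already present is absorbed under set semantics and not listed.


step 1: rule r1; match: 0->9, 1->3, 2->4, 3->8; deleted nodes 9; deleted edges (9,3,has); (9,4,has); (9,8,has); added nodes 14, 15, 16, 17, 18, 19, 20; added edges (17,3,has); (17,14,has); (17,16,has); (18,4,has); (18,14,has); (18,15,has); (19,8,has); (19,15,has); (19,16,has); (20,14,has); (20,15,has); (20,16,has); result: nodes: 0:pt, 2:pt, 3:pt, 4:pt, 5:pt, 7:pt, 8:pt, 12:F, 13:F, 14:pt, 15:pt, 16:pt, 17:F, 18:F, 19:F, 20:F edges: (12,4,has); (12,5,has); (12,7,has); (13,2,has); (13,3,hask); (13,4,has); (13,5,has); (17,3,has); (17,14,has); (17,16,has); (18,4,has); (18,14,has); (18,15,has); (19,8,has); (19,15,has); (19,16,has); (20,14,has); (20,15,has); (20,16,has)
step 2: rule r1; match: 0->12, 1->4, 2->5, 3->7; deleted nodes 12; deleted edges (12,4,has); (12,5,has); (12,7,has); added nodes 21, 22, 23, 24, 25, 26, 27; added edges (24,4,has); (24,21,has); (24,23,has); (25,5,has); (25,21,has); (25,22,has); (26,7,has); (26,22,has); (26,23,has); (27,21,has); (27,22,has); (27,23,has); result: nodes: 0:pt, 2:pt, 3:pt, 4:pt, 5:pt, 7:pt, 8:pt, 13:F, 14:pt, 15:pt, 16:pt, 17:F, 18:F, 19:F, 20:F, 21:pt, 22:pt, 23:pt, 24:F, 25:F, 26:F, 27:F edges: (13,2,has); (13,3,hask); (13,4,has); (13,5,has); (17,3,has); (17,14,has); (17,16,has); (18,4,has); (18,14,has); (18,15,has); (19,8,has); (19,15,has); (19,16,has); (20,14,has); (20,15,has); (20,16,has); (24,4,has); (24,21,has); (24,23,has); (25,5,has); (25,21,has); (25,22,has); (26,7,has); (26,22,has); (26,23,has); (27,21,has); (27,22,has); (27,23,has)
final:
nodes: 0:pt, 2:pt, 3:pt, 4:pt, 5:pt, 7:pt, 8:pt, 13:F, 14:pt, 15:pt, 16:pt, 17:F, 18:F, 19:F, 20:F, 21:pt, 22:pt, 23:pt, 24:F, 25:F, 26:F, 27:F
edges: (13,2,has); (13,3,hask); (13,4,has); (13,5,has); (17,3,has); (17,14,has); (17,16,has); (18,4,has); (18,14,has); (18,15,has); (19,8,has); (19,15,has); (19,16,has); (20,14,has); (20,15,has); (20,16,has); (24,4,has); (24,21,has); (24,23,has); (25,5,has); (25,21,has); (25,22,has); (26,7,has); (26,22,has); (26,23,has); (27,21,has); (27,22,has); (27,23,has)


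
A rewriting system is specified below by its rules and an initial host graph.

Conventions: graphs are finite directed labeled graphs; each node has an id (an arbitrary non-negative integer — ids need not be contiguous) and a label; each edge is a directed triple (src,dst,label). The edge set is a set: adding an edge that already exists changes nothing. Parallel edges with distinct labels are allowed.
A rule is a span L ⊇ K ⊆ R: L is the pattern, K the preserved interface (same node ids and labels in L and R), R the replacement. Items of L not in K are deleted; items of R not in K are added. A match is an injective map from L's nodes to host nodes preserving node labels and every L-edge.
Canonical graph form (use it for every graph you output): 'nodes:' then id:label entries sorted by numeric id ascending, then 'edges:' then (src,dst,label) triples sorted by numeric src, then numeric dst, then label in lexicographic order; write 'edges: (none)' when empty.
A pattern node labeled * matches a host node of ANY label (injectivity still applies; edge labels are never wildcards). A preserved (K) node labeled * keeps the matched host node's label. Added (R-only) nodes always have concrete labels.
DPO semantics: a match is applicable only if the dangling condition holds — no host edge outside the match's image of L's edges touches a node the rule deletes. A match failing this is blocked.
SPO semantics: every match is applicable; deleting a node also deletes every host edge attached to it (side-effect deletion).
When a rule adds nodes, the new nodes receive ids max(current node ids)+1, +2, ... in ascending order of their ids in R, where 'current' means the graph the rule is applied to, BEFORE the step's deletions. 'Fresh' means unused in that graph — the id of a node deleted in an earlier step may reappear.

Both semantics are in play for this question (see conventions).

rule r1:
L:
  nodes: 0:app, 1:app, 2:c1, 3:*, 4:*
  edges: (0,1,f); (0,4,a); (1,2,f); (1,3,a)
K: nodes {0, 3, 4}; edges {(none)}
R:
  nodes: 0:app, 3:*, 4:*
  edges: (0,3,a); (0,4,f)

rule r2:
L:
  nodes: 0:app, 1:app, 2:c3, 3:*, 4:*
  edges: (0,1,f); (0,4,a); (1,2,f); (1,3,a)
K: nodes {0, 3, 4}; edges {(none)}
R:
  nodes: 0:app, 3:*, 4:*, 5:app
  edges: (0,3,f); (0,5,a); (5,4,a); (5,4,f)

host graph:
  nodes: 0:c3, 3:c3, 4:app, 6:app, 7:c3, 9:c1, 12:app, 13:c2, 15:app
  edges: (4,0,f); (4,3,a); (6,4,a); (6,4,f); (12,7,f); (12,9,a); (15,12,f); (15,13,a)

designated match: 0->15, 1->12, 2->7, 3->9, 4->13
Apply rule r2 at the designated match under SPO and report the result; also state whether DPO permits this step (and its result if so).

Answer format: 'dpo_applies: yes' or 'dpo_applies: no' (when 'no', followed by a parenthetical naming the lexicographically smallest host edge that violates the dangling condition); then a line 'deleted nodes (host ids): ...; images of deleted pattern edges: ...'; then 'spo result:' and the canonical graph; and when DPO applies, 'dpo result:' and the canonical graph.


dpo_applies: yes
deleted nodes (host ids): 7, 12; images of deleted pattern edges: (12,7,f); (12,9,a); (15,12,f); (15,13,a)
spo result:
nodes: 0:c3, 3:c3, 4:app, 6:app, 9:c1, 13:c2, 15:app, 16:app
edges: (4,0,f); (4,3,a); (6,4,a); (6,4,f); (15,9,f); (15,16,a); (16,13,a); (16,13,f)
dpo result:
nodes: 0:c3, 3:c3, 4:app, 6:app, 9:c1, 13:c2, 15:app, 16:app
edges: (4,0,f); (4,3,a); (6,4,a); (6,4,f); (15,9,f); (15,16,a); (16,13,a); (16,13,f)


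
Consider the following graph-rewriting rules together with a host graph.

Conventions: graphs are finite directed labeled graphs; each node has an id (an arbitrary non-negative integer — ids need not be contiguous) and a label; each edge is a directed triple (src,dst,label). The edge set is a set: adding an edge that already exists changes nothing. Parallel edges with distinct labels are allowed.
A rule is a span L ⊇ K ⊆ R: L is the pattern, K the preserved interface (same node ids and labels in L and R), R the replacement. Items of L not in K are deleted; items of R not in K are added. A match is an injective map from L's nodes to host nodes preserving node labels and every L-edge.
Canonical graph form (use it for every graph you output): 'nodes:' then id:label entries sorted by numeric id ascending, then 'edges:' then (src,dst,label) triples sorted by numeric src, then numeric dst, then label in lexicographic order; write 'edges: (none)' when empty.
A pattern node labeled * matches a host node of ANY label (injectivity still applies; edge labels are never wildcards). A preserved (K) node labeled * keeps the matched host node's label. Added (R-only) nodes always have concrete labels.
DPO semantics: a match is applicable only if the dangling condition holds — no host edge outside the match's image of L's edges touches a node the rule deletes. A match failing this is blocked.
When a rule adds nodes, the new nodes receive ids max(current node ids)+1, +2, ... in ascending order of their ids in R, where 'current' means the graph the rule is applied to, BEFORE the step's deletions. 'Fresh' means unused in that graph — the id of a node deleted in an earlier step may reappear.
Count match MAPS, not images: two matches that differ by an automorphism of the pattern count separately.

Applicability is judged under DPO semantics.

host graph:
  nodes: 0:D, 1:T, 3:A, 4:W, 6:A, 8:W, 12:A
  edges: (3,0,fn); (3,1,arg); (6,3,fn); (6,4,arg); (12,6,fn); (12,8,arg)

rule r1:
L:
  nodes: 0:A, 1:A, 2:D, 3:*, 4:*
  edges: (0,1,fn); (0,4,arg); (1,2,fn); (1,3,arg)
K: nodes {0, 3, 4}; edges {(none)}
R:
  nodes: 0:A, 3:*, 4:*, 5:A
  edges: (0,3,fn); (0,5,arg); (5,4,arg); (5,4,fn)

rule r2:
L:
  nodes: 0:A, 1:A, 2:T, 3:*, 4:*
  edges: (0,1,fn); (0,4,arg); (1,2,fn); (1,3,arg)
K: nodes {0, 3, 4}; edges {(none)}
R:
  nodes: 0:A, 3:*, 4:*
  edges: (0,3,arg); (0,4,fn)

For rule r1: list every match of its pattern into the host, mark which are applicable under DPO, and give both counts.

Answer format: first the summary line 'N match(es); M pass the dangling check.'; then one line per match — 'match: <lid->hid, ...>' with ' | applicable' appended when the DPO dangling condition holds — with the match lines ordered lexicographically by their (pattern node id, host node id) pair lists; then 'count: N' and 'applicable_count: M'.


1 match(es); 1 pass the dangling check.
match: 0->6, 1->3, 2->0, 3->1, 4->4 | applicable
count: 1
applicable_count: 1


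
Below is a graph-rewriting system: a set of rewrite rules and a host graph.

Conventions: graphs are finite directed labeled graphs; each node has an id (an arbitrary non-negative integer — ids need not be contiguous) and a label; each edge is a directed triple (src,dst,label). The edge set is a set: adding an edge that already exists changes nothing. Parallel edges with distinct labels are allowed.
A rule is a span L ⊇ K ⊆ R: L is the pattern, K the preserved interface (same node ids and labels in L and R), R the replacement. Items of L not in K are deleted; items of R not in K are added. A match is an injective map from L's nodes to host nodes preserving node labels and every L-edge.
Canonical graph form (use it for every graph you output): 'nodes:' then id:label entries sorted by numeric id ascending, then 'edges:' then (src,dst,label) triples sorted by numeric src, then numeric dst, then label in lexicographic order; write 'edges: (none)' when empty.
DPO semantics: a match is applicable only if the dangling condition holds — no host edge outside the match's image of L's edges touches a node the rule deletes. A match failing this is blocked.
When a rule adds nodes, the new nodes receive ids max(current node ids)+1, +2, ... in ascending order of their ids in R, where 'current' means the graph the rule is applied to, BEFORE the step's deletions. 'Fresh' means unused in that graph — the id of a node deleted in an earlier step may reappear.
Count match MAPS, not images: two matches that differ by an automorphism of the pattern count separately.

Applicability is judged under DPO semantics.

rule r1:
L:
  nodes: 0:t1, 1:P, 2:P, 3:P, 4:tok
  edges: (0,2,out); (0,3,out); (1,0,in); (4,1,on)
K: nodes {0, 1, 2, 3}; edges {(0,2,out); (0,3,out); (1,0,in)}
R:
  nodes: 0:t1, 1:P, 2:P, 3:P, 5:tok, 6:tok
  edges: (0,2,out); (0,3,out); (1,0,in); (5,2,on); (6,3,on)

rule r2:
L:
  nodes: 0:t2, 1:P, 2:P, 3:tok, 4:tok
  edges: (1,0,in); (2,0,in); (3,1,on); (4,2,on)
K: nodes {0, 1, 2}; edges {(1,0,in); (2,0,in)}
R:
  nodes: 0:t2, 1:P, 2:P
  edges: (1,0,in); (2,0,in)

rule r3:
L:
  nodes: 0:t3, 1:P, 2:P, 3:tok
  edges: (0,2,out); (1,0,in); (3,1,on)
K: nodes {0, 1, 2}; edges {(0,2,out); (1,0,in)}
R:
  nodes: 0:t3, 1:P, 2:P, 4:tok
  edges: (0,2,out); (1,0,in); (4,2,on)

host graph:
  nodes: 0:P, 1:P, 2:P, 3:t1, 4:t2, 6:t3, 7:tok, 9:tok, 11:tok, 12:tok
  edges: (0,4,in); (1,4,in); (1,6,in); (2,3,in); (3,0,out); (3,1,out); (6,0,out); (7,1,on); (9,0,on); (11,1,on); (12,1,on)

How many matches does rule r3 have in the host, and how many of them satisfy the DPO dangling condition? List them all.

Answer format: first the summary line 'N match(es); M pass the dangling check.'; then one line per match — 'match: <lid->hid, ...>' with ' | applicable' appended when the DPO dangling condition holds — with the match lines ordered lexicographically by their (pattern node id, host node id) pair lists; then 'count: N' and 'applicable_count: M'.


3 match(es); 3 pass the dangling check.
match: 0->6, 1->1, 2->0, 3->7 | applicable
match: 0->6, 1->1, 2->0, 3->11 | applicable
match: 0->6, 1->1, 2->0, 3->12 | applicable
count: 3
applicable_count: 3


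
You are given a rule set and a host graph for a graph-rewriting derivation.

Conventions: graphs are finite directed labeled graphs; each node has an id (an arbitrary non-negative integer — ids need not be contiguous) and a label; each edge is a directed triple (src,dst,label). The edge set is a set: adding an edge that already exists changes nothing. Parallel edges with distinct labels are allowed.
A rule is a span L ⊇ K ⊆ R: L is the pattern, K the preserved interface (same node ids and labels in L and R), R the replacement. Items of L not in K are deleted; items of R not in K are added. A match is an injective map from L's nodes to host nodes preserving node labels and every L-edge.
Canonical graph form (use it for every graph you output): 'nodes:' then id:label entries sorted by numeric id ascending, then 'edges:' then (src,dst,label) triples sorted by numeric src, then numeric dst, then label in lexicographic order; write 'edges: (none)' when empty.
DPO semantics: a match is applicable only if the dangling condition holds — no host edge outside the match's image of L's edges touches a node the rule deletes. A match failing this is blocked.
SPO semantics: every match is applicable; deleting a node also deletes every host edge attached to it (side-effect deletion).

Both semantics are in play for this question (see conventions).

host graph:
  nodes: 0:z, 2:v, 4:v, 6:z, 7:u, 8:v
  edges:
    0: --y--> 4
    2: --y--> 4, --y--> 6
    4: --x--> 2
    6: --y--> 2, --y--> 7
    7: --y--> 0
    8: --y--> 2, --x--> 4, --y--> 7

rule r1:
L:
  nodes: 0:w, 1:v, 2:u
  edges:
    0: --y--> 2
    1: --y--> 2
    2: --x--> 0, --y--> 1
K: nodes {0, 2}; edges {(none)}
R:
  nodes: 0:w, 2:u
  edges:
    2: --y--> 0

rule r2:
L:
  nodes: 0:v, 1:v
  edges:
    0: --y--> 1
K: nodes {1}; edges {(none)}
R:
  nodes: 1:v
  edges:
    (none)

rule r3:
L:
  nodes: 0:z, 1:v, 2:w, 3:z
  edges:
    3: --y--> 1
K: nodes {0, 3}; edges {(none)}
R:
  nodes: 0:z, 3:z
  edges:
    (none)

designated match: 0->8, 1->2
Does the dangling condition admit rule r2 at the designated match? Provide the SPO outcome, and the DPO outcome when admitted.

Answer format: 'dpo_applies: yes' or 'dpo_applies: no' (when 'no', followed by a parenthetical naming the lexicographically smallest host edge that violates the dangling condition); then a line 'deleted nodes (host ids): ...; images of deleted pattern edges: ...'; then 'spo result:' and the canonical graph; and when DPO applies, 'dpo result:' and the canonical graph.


dpo_applies: no
(the rule deletes node 8, which keeps host edge (8,4,x) outside the match image — the dangling condition fails, DPO blocks; SPO proceeds and side-deletes such edges)
deleted nodes (host ids): 8; images of deleted pattern edges: (8,2,y)
spo result:
nodes: 0:z, 2:v, 4:v, 6:z, 7:u
edges: (0,4,y); (2,4,y); (2,6,y); (4,2,x); (6,2,y); (6,7,y); (7,0,y)


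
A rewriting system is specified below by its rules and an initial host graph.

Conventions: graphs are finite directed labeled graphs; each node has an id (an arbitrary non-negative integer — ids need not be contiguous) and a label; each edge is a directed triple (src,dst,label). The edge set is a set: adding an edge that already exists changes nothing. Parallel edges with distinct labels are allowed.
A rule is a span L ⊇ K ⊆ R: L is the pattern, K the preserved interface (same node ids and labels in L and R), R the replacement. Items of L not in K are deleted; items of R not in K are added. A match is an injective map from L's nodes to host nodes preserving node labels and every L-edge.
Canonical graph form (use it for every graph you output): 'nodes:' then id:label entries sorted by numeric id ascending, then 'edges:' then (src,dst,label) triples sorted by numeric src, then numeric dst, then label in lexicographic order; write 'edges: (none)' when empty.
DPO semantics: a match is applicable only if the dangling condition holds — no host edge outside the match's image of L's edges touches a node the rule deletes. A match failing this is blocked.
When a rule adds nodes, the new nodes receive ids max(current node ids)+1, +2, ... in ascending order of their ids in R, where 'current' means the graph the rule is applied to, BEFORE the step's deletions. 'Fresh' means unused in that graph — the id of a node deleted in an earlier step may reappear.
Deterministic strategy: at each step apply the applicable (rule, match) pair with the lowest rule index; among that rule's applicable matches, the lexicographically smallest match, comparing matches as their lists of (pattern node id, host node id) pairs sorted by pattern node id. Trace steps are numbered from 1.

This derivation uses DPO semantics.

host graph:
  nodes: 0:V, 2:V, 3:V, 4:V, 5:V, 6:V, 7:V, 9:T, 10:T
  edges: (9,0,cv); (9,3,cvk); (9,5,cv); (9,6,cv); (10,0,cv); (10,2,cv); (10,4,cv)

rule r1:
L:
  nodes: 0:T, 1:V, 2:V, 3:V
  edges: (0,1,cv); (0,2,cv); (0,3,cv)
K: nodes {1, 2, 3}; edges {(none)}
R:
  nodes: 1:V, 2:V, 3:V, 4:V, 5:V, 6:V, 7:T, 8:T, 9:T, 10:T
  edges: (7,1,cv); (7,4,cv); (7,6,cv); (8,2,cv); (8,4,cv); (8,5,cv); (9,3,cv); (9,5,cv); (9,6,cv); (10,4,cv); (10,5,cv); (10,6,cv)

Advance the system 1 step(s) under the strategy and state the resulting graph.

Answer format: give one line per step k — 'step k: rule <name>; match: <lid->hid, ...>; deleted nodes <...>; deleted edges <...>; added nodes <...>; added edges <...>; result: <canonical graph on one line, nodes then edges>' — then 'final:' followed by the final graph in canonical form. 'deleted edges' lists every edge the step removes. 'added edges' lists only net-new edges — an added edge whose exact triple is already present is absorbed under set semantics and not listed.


step 1: rule r1; match: 0->10, 1->0, 2->2, 3->4; deleted nodes 10; deleted edges (10,0,cv); (10,2,cv); (10,4,cv); added nodes 11, 12, 13, 14, 15, 16, 17; added edges (14,0,cv); (14,11,cv); (14,13,cv); (15,2,cv); (15,11,cv); (15,12,cv); (16,4,cv); (16,12,cv); (16,13,cv); (17,11,cv); (17,12,cv); (17,13,cv); result: nodes: 0:V, 2:V, 3:V, 4:V, 5:V, 6:V, 7:V, 9:T, 11:V, 12:V, 13:V, 14:T, 15:T, 16:T, 17:T edges: (9,0,cv); (9,3,cvk); (9,5,cv); (9,6,cv); (14,0,cv); (14,11,cv); (14,13,cv); (15,2,cv); (15,11,cv); (15,12,cv); (16,4,cv); (16,12,cv); (16,13,cv); (17,11,cv); (17,12,cv); (17,13,cv)
final:
nodes: 0:V, 2:V, 3:V, 4:V, 5:V, 6:V, 7:V, 9:T, 11:V, 12:V, 13:V, 14:T, 15:T, 16:T, 17:T
edges: (9,0,cv); (9,3,cvk); (9,5,cv); (9,6,cv); (14,0,cv); (14,11,cv); (14,13,cv); (15,2,cv); (15,11,cv); (15,12,cv); (16,4,cv); (16,12,cv); (16,13,cv); (17,11,cv); (17,12,cv); (17,13,cv)


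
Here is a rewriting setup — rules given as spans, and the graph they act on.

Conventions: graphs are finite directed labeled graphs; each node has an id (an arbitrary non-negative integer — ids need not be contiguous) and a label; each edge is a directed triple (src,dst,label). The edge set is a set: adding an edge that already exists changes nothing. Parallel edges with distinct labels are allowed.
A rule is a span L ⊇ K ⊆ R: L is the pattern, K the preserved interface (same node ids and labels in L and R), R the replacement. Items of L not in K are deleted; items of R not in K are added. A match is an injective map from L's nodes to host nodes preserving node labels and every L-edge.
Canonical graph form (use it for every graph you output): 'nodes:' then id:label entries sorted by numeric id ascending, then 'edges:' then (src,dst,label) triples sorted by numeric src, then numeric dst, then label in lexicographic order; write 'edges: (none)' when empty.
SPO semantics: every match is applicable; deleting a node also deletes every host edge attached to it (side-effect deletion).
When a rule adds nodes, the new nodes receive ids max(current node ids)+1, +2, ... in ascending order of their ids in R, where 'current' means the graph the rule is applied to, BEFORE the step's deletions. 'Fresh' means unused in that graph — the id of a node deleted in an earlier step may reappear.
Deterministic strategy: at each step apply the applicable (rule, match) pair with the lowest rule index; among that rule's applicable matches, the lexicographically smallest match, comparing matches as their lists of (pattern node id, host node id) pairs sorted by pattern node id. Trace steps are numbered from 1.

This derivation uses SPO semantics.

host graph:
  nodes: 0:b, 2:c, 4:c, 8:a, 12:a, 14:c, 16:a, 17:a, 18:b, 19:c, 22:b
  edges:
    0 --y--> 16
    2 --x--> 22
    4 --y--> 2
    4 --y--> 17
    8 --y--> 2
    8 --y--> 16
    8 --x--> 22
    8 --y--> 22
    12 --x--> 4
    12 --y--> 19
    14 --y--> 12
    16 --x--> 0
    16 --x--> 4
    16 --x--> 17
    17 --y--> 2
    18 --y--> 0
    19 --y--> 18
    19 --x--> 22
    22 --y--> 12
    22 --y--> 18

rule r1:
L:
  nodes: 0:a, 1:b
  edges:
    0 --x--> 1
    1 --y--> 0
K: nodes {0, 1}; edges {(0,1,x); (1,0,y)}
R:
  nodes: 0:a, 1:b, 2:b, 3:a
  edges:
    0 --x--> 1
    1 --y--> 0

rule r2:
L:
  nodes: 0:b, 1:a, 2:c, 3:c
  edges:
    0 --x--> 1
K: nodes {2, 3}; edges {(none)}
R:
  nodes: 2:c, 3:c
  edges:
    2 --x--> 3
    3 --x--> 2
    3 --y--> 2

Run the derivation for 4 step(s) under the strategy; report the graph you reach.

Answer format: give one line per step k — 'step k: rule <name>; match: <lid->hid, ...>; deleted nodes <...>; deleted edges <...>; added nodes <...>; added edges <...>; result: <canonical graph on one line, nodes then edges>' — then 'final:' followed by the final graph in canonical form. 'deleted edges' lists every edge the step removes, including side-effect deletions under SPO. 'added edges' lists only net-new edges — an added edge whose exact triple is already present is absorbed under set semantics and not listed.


step 1: rule r1; match: 0->16, 1->0; deleted nodes (none); deleted edges (none); added nodes 23, 24; added edges (none); result: nodes: 0:b, 2:c, 4:c, 8:a, 12:a, 14:c, 16:a, 17:a, 18:b, 19:c, 22:b, 23:b, 24:a edges: (0,16,y); (2,22,x); (4,2,y); (4,17,y); (8,2,y); (8,16,y); (8,22,x); (8,22,y); (12,4,x); (12,19,y); (14,12,y); (16,0,x); (16,4,x); (16,17,x); (17,2,y); (18,0,y); (19,18,y); (19,22,x); (22,12,y); (22,18,y)
step 2: rule r1; match: 0->16, 1->0; deleted nodes (none); deleted edges (none); added nodes 25, 26; added edges (none); result: nodes: 0:b, 2:c, 4:c, 8:a, 12:a, 14:c, 16:a, 17:a, 18:b, 19:c, 22:b, 23:b, 24:a, 25:b, 26:a edges: (0,16,y); (2,22,x); (4,2,y); (4,17,y); (8,2,y); (8,16,y); (8,22,x); (8,22,y); (12,4,x); (12,19,y); (14,12,y); (16,0,x); (16,4,x); (16,17,x); (17,2,y); (18,0,y); (19,18,y); (19,22,x); (22,12,y); (22,18,y)
step 3: rule r1; match: 0->16, 1->0; deleted nodes (none); deleted edges (none); added nodes 27, 28; added edges (none); result: nodes: 0:b, 2:c, 4:c, 8:a, 12:a, 14:c, 16:a, 17:a, 18:b, 19:c, 22:b, 23:b, 24:a, 25:b, 26:a, 27:b, 28:a edges: (0,16,y); (2,22,x); (4,2,y); (4,17,y); (8,2,y); (8,16,y); (8,22,x); (8,22,y); (12,4,x); (12,19,y); (14,12,y); (16,0,x); (16,4,x); (16,17,x); (17,2,y); (18,0,y); (19,18,y); (19,22,x); (22,12,y); (22,18,y)
step 4: rule r1; match: 0->16, 1->0; deleted nodes (none); deleted edges (none); added nodes 29, 30; added edges (none); result: nodes: 0:b, 2:c, 4:c, 8:a, 12:a, 14:c, 16:a, 17:a, 18:b, 19:c, 22:b, 23:b, 24:a, 25:b, 26:a, 27:b, 28:a, 29:b, 30:a edges: (0,16,y); (2,22,x); (4,2,y); (4,17,y); (8,2,y); (8,16,y); (8,22,x); (8,22,y); (12,4,x); (12,19,y); (14,12,y); (16,0,x); (16,4,x); (16,17,x); (17,2,y); (18,0,y); (19,18,y); (19,22,x); (22,12,y); (22,18,y)
final:
nodes: 0:b, 2:c, 4:c, 8:a, 12:a, 14:c, 16:a, 17:a, 18:b, 19:c, 22:b, 23:b, 24:a, 25:b, 26:a, 27:b, 28:a, 29:b, 30:a
edges: (0,16,y); (2,22,x); (4,2,y); (4,17,y); (8,2,y); (8,16,y); (8,22,x); (8,22,y); (12,4,x); (12,19,y); (14,12,y); (16,0,x); (16,4,x); (16,17,x); (17,2,y); (18,0,y); (19,18,y); (19,22,x); (22,12,y); (22,18,y)


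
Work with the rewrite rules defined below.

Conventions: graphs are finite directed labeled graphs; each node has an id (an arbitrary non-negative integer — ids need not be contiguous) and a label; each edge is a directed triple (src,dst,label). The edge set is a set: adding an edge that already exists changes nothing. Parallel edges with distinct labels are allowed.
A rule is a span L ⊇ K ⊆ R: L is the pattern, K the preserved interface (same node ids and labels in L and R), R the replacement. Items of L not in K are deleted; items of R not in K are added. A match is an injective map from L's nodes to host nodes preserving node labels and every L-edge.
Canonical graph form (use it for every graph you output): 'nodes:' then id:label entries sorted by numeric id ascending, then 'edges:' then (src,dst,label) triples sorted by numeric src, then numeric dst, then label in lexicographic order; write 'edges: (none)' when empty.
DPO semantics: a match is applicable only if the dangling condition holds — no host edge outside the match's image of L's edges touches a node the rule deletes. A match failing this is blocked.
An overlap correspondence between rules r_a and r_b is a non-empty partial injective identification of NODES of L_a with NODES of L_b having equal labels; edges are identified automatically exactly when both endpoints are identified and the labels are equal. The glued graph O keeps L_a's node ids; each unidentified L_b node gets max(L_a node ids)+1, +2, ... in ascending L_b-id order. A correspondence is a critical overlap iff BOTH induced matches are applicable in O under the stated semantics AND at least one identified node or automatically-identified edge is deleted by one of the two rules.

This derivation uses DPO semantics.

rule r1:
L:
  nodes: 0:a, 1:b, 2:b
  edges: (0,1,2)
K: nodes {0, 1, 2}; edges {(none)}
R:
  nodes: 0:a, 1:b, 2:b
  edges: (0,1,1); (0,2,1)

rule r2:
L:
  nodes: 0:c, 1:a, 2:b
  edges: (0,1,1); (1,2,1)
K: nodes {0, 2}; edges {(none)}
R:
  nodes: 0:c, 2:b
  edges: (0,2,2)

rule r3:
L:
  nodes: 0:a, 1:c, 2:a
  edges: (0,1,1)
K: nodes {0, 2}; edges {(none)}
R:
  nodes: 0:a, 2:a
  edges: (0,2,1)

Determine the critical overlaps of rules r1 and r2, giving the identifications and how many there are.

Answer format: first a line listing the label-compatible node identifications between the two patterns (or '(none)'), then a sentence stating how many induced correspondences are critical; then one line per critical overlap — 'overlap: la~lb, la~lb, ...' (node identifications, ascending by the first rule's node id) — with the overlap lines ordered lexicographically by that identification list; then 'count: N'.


label-compatible node identifications between L(r1) and L(r2): 0~1, 1~2, 2~2
0 of the induced correspondences are critical overlaps of r1 and r2.
count: 0
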